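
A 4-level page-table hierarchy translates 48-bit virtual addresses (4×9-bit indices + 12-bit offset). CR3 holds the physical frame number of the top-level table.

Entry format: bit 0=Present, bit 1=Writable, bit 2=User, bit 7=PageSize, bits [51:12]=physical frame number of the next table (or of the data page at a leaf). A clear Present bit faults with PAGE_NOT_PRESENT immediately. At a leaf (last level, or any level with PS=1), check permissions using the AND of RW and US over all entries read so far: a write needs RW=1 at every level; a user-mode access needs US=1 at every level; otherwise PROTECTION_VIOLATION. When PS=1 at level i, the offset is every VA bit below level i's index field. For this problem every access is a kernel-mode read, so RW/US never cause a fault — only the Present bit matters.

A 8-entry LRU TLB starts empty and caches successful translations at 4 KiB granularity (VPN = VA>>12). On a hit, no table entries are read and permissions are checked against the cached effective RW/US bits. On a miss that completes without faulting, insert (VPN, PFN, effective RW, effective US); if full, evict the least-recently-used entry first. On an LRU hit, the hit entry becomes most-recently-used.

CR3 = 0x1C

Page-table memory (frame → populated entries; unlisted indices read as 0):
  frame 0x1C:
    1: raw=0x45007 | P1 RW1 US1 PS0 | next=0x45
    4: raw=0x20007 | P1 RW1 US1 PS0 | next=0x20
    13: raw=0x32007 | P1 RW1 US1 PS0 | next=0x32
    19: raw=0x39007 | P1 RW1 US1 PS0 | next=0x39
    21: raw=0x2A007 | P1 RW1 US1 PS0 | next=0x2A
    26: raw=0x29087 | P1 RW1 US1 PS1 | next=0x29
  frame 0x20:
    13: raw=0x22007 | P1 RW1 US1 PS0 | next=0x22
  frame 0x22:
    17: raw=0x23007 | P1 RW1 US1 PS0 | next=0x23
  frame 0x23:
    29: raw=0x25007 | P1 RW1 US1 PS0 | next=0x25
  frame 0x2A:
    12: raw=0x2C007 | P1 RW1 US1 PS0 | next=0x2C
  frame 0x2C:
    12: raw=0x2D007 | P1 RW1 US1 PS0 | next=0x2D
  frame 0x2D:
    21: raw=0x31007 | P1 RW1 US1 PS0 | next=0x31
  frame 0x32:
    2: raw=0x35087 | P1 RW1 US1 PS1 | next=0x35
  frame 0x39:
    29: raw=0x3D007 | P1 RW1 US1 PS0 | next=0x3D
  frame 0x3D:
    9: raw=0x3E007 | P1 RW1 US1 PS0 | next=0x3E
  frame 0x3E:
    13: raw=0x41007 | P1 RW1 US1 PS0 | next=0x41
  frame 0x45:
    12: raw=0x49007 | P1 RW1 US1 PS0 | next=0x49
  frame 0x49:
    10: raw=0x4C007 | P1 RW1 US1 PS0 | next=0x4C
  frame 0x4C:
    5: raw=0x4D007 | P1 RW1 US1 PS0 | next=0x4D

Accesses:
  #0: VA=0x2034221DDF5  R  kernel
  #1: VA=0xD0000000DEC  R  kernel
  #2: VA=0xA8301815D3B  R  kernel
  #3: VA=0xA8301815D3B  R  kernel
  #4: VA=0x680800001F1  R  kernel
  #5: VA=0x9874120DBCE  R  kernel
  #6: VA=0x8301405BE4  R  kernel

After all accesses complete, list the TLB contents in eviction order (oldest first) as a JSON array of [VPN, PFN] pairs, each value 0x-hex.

Trace:
#0 VA=0x2034221DDF5 (r,kernel):
  L0: frame=0x1C idx=4 entry=0x20007 [P=1 RW=1 US=1 PS=0]
  L1: frame=0x20 idx=13 entry=0x22007 [P=1 RW=1 US=1 PS=0]
  L2: frame=0x22 idx=17 entry=0x23007 [P=1 RW=1 US=1 PS=0]
  L3: frame=0x23 idx=29 entry=0x25007 [P=1 RW=1 US=1 PS=0]
  ⇒ phys 0x25DF5  [4 reads]
#1 VA=0xD0000000DEC (r,kernel):
  L0: frame=0x1C idx=26 entry=0x29087 [P=1 RW=1 US=1 PS=1]
  ⇒ phys 0x29DEC (huge @L0)  [1 reads]
#2 VA=0xA8301815D3B (r,kernel):
  L0: frame=0x1C idx=21 entry=0x2A007 [P=1 RW=1 US=1 PS=0]
  L1: frame=0x2A idx=12 entry=0x2C007 [P=1 RW=1 US=1 PS=0]
  L2: frame=0x2C idx=12 entry=0x2D007 [P=1 RW=1 US=1 PS=0]
  L3: frame=0x2D idx=21 entry=0x31007 [P=1 RW=1 US=1 PS=0]
  ⇒ phys 0x31D3B  [4 reads]
#3 VA=0xA8301815D3B (r,kernel):
  TLB hit vpn=0xA8301815 → PA=0x31D3B
#4 VA=0x680800001F1 (r,kernel):
  L0: frame=0x1C idx=13 entry=0x32007 [P=1 RW=1 US=1 PS=0]
  L1: frame=0x32 idx=2 entry=0x35087 [P=1 RW=1 US=1 PS=1]
  ⇒ phys 0x351F1 (huge @L1)  [2 reads]
#5 VA=0x9874120DBCE (r,kernel):
  L0: frame=0x1C idx=19 entry=0x39007 [P=1 RW=1 US=1 PS=0]
  L1: frame=0x39 idx=29 entry=0x3D007 [P=1 RW=1 US=1 PS=0]
  L2: frame=0x3D idx=9 entry=0x3E007 [P=1 RW=1 US=1 PS=0]
  L3: frame=0x3E idx=13 entry=0x41007 [P=1 RW=1 US=1 PS=0]
  ⇒ phys 0x41BCE  [4 reads]
#6 VA=0x8301405BE4 (r,kernel):
  L0: frame=0x1C idx=1 entry=0x45007 [P=1 RW=1 US=1 PS=0]
  L1: frame=0x45 idx=12 entry=0x49007 [P=1 RW=1 US=1 PS=0]
  L2: frame=0x49 idx=10 entry=0x4C007 [P=1 RW=1 US=1 PS=0]
  L3: frame=0x4C idx=5 entry=0x4D007 [P=1 RW=1 US=1 PS=0]
  ⇒ phys 0x4DBE4  [4 reads]

TLB: [["0x2034221D", "0x25"], ["0xD0000000", "0x29"], ["0xA8301815", "0x31"], ["0x68080000", "0x35"], ["0x9874120D", "0x41"], ["0x8301405", "0x4D"]]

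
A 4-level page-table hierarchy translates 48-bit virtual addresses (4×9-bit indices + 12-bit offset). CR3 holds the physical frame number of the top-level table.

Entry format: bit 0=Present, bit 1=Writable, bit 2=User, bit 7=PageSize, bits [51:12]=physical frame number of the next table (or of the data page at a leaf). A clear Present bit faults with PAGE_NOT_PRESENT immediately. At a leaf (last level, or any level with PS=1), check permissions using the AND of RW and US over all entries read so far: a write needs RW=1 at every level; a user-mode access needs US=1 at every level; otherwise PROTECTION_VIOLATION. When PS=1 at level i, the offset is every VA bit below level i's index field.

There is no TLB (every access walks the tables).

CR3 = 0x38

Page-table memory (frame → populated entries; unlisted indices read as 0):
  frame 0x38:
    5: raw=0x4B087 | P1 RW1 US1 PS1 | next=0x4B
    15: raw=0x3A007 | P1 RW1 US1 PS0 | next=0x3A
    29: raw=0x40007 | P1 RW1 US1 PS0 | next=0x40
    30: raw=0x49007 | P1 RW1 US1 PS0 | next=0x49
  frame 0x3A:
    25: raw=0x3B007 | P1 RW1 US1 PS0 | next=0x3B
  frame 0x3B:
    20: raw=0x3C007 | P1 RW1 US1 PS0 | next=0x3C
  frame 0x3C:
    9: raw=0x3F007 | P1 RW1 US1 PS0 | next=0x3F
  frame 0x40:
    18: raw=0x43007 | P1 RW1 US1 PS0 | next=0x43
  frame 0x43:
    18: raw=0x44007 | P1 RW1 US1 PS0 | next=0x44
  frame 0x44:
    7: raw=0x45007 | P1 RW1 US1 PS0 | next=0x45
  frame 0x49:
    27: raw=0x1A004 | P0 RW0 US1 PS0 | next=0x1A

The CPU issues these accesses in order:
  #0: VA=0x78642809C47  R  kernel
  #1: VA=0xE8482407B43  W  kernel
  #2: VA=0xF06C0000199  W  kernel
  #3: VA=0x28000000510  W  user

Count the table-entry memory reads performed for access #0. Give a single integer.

Per-access translation:
#0 VA=0x78642809C47 (r,kernel):
  L0: frame=0x38 idx=15 entry=0x3A007 [P=1 RW=1 US=1 PS=0]
  L1: frame=0x3A idx=25 entry=0x3B007 [P=1 RW=1 US=1 PS=0]
  L2: frame=0x3B idx=20 entry=0x3C007 [P=1 RW=1 US=1 PS=0]
  L3: frame=0x3C idx=9 entry=0x3F007 [P=1 RW=1 US=1 PS=0]
  → PA=0x3FC47  (4 entries read)
#1 VA=0xE8482407B43 (w,kernel):
  L0: frame=0x38 idx=29 entry=0x40007 [P=1 RW=1 US=1 PS=0]
  L1: frame=0x40 idx=18 entry=0x43007 [P=1 RW=1 US=1 PS=0]
  L2: frame=0x43 idx=18 entry=0x44007 [P=1 RW=1 US=1 PS=0]
  L3: frame=0x44 idx=7 entry=0x45007 [P=1 RW=1 US=1 PS=0]
  → PA=0x45B43  (4 entries read)
#2 VA=0xF06C0000199 (w,kernel):
  L0: frame=0x38 idx=30 entry=0x49007 [P=1 RW=1 US=1 PS=0]
  L1: frame=0x49 idx=27 entry=0x1A004 [P=0 RW=0 US=1 PS=0]
  → PAGE_NOT_PRESENT  (2 entries read)
#3 VA=0x28000000510 (w,user):
  L0: frame=0x38 idx=5 entry=0x4B087 [P=1 RW=1 US=1 PS=1]
  → PA=0x4B510 (huge @L0)  (1 entries read)

Entries read for #0: 4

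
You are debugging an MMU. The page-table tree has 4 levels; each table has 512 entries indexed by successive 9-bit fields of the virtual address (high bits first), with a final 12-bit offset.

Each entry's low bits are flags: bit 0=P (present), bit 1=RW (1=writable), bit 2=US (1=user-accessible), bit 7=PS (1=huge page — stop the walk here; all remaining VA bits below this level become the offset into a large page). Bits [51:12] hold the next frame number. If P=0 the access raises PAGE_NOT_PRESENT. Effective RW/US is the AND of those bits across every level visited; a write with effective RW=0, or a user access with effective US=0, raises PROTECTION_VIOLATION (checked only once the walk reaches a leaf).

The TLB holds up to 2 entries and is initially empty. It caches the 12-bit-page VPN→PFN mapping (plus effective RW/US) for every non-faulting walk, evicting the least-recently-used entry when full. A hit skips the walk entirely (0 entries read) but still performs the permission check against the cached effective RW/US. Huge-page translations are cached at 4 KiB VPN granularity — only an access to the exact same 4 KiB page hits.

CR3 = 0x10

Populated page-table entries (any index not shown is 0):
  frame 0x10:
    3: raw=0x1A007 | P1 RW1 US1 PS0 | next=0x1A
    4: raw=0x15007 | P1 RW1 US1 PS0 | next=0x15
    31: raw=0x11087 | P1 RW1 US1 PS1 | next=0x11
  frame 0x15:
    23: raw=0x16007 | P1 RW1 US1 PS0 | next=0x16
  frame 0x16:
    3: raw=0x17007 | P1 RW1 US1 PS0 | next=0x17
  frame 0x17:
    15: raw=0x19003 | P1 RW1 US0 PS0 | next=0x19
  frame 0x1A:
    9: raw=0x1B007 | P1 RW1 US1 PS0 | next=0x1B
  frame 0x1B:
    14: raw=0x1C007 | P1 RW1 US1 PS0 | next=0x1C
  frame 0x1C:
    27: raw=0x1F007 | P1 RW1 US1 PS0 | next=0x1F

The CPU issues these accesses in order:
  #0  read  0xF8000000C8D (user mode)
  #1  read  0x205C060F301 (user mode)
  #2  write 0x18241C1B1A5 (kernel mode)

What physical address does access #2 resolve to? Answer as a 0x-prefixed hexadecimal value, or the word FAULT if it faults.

Walk each access:
#0 VA=0xF8000000C8D (r,user):
  [0] read 0x10 idx=31: raw=0x11087 flags P=1 W=1 U=1 S=1
  ⇒ phys 0x11C8D (huge @L0)  [1 reads]
#1 VA=0x205C060F301 (r,user):
  [0] read 0x10 idx=4: raw=0x15007 flags P=1 W=1 U=1 S=0
  [1] read 0x15 idx=23: raw=0x16007 flags P=1 W=1 U=1 S=0
  [2] read 0x16 idx=3: raw=0x17007 flags P=1 W=1 U=1 S=0
  [3] read 0x17 idx=15: raw=0x19003 flags P=1 W=1 U=0 S=0
  → PROTECTION_VIOLATION  (4 entries read)
#2 VA=0x18241C1B1A5 (w,kernel):
  [0] read 0x10 idx=3: raw=0x1A007 flags P=1 W=1 U=1 S=0
  [1] read 0x1A idx=9: raw=0x1B007 flags P=1 W=1 U=1 S=0
  [2] read 0x1B idx=14: raw=0x1C007 flags P=1 W=1 U=1 S=0
  [3] read 0x1C idx=27: raw=0x1F007 flags P=1 W=1 U=1 S=0
  ⇒ phys 0x1F1A5  [4 reads]

Access #2 PA: 0x1F1A5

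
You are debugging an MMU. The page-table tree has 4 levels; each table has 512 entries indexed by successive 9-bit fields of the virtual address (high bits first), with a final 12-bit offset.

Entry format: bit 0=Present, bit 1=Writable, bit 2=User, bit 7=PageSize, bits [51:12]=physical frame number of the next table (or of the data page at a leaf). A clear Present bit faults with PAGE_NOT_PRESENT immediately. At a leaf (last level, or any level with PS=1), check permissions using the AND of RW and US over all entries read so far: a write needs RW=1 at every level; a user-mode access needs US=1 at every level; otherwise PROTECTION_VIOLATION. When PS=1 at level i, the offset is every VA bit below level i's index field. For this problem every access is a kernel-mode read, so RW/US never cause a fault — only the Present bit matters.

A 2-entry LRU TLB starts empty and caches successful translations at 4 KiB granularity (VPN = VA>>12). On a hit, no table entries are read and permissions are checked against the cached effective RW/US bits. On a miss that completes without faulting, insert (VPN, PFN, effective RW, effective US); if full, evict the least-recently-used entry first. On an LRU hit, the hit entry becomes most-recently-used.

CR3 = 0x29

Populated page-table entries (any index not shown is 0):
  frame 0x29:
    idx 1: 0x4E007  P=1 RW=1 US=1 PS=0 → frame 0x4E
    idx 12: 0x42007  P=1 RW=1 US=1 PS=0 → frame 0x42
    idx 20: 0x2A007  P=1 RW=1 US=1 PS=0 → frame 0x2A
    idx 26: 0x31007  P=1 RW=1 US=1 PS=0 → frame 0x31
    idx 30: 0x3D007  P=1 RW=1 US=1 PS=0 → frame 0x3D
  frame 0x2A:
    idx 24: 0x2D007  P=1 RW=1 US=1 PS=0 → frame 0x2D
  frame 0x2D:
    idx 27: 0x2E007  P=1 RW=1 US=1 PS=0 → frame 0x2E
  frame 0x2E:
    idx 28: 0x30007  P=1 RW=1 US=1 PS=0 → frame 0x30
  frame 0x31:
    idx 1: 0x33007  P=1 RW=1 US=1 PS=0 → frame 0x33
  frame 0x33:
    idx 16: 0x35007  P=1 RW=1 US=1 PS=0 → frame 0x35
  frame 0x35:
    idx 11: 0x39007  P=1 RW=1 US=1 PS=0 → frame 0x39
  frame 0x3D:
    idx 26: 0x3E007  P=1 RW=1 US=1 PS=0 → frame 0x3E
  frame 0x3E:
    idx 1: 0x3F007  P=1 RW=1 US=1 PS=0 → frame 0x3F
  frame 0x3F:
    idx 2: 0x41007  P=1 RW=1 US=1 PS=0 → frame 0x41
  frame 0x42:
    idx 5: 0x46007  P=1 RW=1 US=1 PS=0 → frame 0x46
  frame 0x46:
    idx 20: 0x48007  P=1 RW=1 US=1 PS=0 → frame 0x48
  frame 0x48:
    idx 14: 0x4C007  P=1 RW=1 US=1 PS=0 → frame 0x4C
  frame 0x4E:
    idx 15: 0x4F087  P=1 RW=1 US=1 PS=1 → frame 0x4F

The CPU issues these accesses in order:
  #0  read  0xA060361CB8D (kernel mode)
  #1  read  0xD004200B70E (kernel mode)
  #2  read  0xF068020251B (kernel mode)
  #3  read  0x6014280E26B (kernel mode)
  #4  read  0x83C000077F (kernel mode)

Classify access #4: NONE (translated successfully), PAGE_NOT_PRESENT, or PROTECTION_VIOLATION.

Per-access translation:
#0 VA=0xA060361CB8D (r,kernel):
  L0: frame=0x29 idx=20 entry=0x2A007 [P=1 RW=1 US=1 PS=0]
  L1: frame=0x2A idx=24 entry=0x2D007 [P=1 RW=1 US=1 PS=0]
  L2: frame=0x2D idx=27 entry=0x2E007 [P=1 RW=1 US=1 PS=0]
  L3: frame=0x2E idx=28 entry=0x30007 [P=1 RW=1 US=1 PS=0]
  ✓ 0x30B8D  — 4 lookups
#1 VA=0xD004200B70E (r,kernel):
  L0: frame=0x29 idx=26 entry=0x31007 [P=1 RW=1 US=1 PS=0]
  L1: frame=0x31 idx=1 entry=0x33007 [P=1 RW=1 US=1 PS=0]
  L2: frame=0x33 idx=16 entry=0x35007 [P=1 RW=1 US=1 PS=0]
  L3: frame=0x35 idx=11 entry=0x39007 [P=1 RW=1 US=1 PS=0]
  ✓ 0x3970E  — 4 lookups
#2 VA=0xF068020251B (r,kernel):
  L0: frame=0x29 idx=30 entry=0x3D007 [P=1 RW=1 US=1 PS=0]
  L1: frame=0x3D idx=26 entry=0x3E007 [P=1 RW=1 US=1 PS=0]
  L2: frame=0x3E idx=1 entry=0x3F007 [P=1 RW=1 US=1 PS=0]
  L3: frame=0x3F idx=2 entry=0x41007 [P=1 RW=1 US=1 PS=0]
  ✓ 0x4151B  — 4 lookups
#3 VA=0x6014280E26B (r,kernel):
  L0: frame=0x29 idx=12 entry=0x42007 [P=1 RW=1 US=1 PS=0]
  L1: frame=0x42 idx=5 entry=0x46007 [P=1 RW=1 US=1 PS=0]
  L2: frame=0x46 idx=20 entry=0x48007 [P=1 RW=1 US=1 PS=0]
  L3: frame=0x48 idx=14 entry=0x4C007 [P=1 RW=1 US=1 PS=0]
  ✓ 0x4C26B  — 4 lookups
#4 VA=0x83C000077F (r,kernel):
  L0: frame=0x29 idx=1 entry=0x4E007 [P=1 RW=1 US=1 PS=0]
  L1: frame=0x4E idx=15 entry=0x4F087 [P=1 RW=1 US=1 PS=1]
  ✓ 0x4F77F (huge @L1)  — 2 lookups

Access #4 fault: NONE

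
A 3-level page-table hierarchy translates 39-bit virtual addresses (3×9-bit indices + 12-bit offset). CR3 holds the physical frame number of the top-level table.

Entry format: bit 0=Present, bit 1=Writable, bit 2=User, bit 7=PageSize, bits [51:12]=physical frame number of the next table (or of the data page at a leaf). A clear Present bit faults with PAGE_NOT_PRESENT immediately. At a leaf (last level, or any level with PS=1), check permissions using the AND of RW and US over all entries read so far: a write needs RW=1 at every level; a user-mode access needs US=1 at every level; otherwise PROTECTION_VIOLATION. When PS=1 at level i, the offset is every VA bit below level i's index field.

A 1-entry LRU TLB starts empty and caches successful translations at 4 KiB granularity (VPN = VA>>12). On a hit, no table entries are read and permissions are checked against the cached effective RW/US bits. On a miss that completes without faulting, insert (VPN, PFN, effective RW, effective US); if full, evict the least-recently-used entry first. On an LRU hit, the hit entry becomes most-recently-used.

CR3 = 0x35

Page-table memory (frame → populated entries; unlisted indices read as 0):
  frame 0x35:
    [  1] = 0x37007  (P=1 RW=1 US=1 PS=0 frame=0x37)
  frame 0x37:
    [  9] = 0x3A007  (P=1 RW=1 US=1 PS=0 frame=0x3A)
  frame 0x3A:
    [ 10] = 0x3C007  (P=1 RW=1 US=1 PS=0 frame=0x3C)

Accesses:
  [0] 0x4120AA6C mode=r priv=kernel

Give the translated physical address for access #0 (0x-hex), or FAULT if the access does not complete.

Walk each access:
#0 VA=0x4120AA6C (r,kernel):
  [0] read 0x35 idx=1: raw=0x37007 flags P=1 W=1 U=1 S=0
  [1] read 0x37 idx=9: raw=0x3A007 flags P=1 W=1 U=1 S=0
  [2] read 0x3A idx=10: raw=0x3C007 flags P=1 W=1 U=1 S=0
  → PA=0x3CA6C  (3 entries read)

Access #0 PA: 0x3CA6C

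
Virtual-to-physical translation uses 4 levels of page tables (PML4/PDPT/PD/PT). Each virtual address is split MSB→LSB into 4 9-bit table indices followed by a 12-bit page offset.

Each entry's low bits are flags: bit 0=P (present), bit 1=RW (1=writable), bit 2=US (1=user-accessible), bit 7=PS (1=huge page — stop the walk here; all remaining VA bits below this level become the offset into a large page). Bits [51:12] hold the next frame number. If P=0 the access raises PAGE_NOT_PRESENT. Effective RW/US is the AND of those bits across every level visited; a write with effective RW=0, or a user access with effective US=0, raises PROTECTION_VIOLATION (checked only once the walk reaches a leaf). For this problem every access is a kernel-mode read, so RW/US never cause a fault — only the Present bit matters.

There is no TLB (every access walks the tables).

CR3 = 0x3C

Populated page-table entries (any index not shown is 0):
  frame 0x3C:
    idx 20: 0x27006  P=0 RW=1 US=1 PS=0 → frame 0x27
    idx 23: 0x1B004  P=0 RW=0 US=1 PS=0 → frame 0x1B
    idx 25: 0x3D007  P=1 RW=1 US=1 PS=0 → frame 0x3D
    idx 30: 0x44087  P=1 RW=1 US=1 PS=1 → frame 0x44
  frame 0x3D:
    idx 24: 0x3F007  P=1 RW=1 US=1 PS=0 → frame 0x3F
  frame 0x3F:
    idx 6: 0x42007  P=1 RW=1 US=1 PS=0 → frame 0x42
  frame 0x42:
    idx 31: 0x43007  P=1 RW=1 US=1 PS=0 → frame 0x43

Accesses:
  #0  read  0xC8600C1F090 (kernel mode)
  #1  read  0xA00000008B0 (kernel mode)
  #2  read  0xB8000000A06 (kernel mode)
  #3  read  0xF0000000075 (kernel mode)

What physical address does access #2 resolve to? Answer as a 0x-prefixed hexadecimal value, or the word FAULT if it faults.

Trace:
#0 VA=0xC8600C1F090 (r,kernel):
  lvl0: tbl 0x3C, slot 25 ⇒ 0x3D007 (P1/RW1/US1/PS0)
  lvl1: tbl 0x3D, slot 24 ⇒ 0x3F007 (P1/RW1/US1/PS0)
  lvl2: tbl 0x3F, slot 6 ⇒ 0x42007 (P1/RW1/US1/PS0)
  lvl3: tbl 0x42, slot 31 ⇒ 0x43007 (P1/RW1/US1/PS0)
  ⇒ phys 0x43090  [4 reads]
#1 VA=0xA00000008B0 (r,kernel):
  lvl0: tbl 0x3C, slot 20 ⇒ 0x27006 (P0/RW1/US1/PS0)
  ✗ PAGE_NOT_PRESENT  [1 reads]
#2 VA=0xB8000000A06 (r,kernel):
  lvl0: tbl 0x3C, slot 23 ⇒ 0x1B004 (P0/RW0/US1/PS0)
  ✗ PAGE_NOT_PRESENT  [1 reads]
#3 VA=0xF0000000075 (r,kernel):
  lvl0: tbl 0x3C, slot 30 ⇒ 0x44087 (P1/RW1/US1/PS1)
  ⇒ phys 0x44075 (huge @L0)  [1 reads]

Access #2 PA: FAULT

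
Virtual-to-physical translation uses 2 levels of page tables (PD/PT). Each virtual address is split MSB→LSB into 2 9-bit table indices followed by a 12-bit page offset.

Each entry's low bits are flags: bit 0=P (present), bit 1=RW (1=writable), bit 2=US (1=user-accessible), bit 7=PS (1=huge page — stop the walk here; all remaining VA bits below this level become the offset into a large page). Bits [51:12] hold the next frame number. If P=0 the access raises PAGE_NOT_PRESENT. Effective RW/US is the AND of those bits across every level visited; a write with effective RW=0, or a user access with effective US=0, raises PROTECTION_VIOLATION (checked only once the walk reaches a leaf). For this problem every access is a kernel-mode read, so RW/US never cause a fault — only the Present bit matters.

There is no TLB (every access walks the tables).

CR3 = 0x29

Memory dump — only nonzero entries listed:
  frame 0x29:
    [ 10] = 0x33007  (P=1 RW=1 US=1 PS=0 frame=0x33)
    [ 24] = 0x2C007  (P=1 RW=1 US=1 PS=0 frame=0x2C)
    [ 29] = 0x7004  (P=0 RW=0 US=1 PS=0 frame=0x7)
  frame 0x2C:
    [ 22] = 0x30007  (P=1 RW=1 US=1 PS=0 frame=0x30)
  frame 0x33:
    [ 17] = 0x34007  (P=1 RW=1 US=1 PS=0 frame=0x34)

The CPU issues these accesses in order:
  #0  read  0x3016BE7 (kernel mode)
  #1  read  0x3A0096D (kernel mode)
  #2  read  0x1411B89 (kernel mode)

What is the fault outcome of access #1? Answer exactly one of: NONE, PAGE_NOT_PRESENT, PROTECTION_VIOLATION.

Trace:
#0 VA=0x3016BE7 (r,kernel):
  [0] read 0x29 idx=24: raw=0x2C007 flags P=1 W=1 U=1 S=0
  [1] read 0x2C idx=22: raw=0x30007 flags P=1 W=1 U=1 S=0
  ⇒ phys 0x30BE7  [2 reads]
#1 VA=0x3A0096D (r,kernel):
  [0] read 0x29 idx=29: raw=0x7004 flags P=0 W=0 U=1 S=0
  → PAGE_NOT_PRESENT  (1 entries read)
#2 VA=0x1411B89 (r,kernel):
  [0] read 0x29 idx=10: raw=0x33007 flags P=1 W=1 U=1 S=0
  [1] read 0x33 idx=17: raw=0x34007 flags P=1 W=1 U=1 S=0
  ⇒ phys 0x34B89  [2 reads]

Access #1 fault: PAGE_NOT_PRESENT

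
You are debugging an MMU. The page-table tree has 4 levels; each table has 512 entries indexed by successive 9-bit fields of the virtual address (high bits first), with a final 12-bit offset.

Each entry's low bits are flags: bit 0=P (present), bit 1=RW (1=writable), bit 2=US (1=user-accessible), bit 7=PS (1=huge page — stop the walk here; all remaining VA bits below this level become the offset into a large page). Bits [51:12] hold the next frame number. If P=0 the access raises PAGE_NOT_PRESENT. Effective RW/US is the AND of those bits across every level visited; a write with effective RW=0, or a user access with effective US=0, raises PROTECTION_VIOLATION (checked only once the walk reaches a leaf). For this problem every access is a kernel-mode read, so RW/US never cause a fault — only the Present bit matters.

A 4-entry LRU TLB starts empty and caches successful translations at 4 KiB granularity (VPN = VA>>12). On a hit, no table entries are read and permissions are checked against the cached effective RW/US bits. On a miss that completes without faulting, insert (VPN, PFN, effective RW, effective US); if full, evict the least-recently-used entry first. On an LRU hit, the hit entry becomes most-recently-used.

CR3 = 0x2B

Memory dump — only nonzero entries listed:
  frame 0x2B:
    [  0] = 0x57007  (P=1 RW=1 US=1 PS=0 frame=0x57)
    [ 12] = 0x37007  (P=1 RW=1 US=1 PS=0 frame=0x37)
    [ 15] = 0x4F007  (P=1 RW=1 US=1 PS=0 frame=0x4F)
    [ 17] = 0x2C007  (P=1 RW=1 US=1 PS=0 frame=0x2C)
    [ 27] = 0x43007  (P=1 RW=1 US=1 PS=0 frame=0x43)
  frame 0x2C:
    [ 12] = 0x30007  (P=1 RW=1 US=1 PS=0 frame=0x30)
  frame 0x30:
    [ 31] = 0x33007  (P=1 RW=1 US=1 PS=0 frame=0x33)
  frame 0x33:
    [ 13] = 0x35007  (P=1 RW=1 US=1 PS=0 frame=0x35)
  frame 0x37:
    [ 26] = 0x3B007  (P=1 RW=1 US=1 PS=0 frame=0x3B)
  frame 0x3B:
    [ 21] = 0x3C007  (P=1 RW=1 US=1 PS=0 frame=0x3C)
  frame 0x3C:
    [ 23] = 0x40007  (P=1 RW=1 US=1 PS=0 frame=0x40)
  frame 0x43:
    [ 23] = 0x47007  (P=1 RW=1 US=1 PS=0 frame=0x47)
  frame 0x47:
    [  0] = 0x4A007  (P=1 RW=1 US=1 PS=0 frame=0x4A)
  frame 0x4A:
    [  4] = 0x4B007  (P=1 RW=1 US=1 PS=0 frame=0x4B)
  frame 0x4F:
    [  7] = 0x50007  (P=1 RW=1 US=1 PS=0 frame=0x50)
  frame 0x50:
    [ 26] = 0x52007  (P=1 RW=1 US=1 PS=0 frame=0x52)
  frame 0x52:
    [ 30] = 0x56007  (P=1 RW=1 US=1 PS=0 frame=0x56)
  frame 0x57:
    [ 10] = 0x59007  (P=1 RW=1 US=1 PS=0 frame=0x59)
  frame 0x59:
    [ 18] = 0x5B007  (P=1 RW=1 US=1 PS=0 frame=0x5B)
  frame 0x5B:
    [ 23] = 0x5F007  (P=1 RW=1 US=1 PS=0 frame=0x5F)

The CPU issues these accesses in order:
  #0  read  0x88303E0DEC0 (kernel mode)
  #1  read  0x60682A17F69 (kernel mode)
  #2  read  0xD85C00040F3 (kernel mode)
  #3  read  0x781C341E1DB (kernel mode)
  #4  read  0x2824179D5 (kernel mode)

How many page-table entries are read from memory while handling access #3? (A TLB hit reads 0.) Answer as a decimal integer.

Per-access translation:
#0 VA=0x88303E0DEC0 (r,kernel):
  [0] read 0x2B idx=17: raw=0x2C007 flags P=1 W=1 U=1 S=0
  [1] read 0x2C idx=12: raw=0x30007 flags P=1 W=1 U=1 S=0
  [2] read 0x30 idx=31: raw=0x33007 flags P=1 W=1 U=1 S=0
  [3] read 0x33 idx=13: raw=0x35007 flags P=1 W=1 U=1 S=0
  ⇒ phys 0x35EC0  [4 reads]
#1 VA=0x60682A17F69 (r,kernel):
  [0] read 0x2B idx=12: raw=0x37007 flags P=1 W=1 U=1 S=0
  [1] read 0x37 idx=26: raw=0x3B007 flags P=1 W=1 U=1 S=0
  [2] read 0x3B idx=21: raw=0x3C007 flags P=1 W=1 U=1 S=0
  [3] read 0x3C idx=23: raw=0x40007 flags P=1 W=1 U=1 S=0
  ⇒ phys 0x40F69  [4 reads]
#2 VA=0xD85C00040F3 (r,kernel):
  [0] read 0x2B idx=27: raw=0x43007 flags P=1 W=1 U=1 S=0
  [1] read 0x43 idx=23: raw=0x47007 flags P=1 W=1 U=1 S=0
  [2] read 0x47 idx=0: raw=0x4A007 flags P=1 W=1 U=1 S=0
  [3] read 0x4A idx=4: raw=0x4B007 flags P=1 W=1 U=1 S=0
  ⇒ phys 0x4B0F3  [4 reads]
#3 VA=0x781C341E1DB (r,kernel):
  [0] read 0x2B idx=15: raw=0x4F007 flags P=1 W=1 U=1 S=0
  [1] read 0x4F idx=7: raw=0x50007 flags P=1 W=1 U=1 S=0
  [2] read 0x50 idx=26: raw=0x52007 flags P=1 W=1 U=1 S=0
  [3] read 0x52 idx=30: raw=0x56007 flags P=1 W=1 U=1 S=0
  ⇒ phys 0x561DB  [4 reads]
#4 VA=0x2824179D5 (r,kernel):
  [0] read 0x2B idx=0: raw=0x57007 flags P=1 W=1 U=1 S=0
  [1] read 0x57 idx=10: raw=0x59007 flags P=1 W=1 U=1 S=0
  [2] read 0x59 idx=18: raw=0x5B007 flags P=1 W=1 U=1 S=0
  [3] read 0x5B idx=23: raw=0x5F007 flags P=1 W=1 U=1 S=0
  ⇒ phys 0x5F9D5  [4 reads]

Entries read for #3: 4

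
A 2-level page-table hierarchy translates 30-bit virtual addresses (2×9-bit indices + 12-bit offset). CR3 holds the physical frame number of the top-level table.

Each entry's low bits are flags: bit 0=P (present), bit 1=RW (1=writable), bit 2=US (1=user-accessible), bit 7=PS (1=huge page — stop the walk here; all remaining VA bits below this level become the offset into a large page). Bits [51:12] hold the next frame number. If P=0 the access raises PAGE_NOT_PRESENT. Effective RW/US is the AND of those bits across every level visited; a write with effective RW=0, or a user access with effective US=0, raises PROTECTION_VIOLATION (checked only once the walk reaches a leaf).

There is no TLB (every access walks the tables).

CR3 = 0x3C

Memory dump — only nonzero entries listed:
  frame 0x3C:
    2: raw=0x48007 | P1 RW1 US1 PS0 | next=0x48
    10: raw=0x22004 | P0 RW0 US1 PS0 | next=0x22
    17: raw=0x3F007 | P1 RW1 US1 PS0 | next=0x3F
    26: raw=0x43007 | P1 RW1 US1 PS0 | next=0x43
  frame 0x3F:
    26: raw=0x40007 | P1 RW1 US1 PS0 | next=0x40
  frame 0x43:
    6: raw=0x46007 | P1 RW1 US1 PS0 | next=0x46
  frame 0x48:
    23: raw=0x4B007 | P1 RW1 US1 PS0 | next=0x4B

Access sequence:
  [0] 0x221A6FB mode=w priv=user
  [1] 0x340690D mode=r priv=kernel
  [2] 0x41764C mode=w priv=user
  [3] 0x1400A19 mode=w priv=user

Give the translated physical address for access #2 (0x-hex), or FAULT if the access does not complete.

Trace:
#0 VA=0x221A6FB (w,user):
  lvl0: tbl 0x3C, slot 17 ⇒ 0x3F007 (P1/RW1/US1/PS0)
  lvl1: tbl 0x3F, slot 26 ⇒ 0x40007 (P1/RW1/US1/PS0)
  ✓ 0x406FB  — 2 lookups
#1 VA=0x340690D (r,kernel):
  lvl0: tbl 0x3C, slot 26 ⇒ 0x43007 (P1/RW1/US1/PS0)
  lvl1: tbl 0x43, slot 6 ⇒ 0x46007 (P1/RW1/US1/PS0)
  ✓ 0x4690D  — 2 lookups
#2 VA=0x41764C (w,user):
  lvl0: tbl 0x3C, slot 2 ⇒ 0x48007 (P1/RW1/US1/PS0)
  lvl1: tbl 0x48, slot 23 ⇒ 0x4B007 (P1/RW1/US1/PS0)
  ✓ 0x4B64C  — 2 lookups
#3 VA=0x1400A19 (w,user):
  lvl0: tbl 0x3C, slot 10 ⇒ 0x22004 (P0/RW0/US1/PS0)
  ⇒ fault: PAGE_NOT_PRESENT  — 1 lookups

Access #2 PA: 0x4B64C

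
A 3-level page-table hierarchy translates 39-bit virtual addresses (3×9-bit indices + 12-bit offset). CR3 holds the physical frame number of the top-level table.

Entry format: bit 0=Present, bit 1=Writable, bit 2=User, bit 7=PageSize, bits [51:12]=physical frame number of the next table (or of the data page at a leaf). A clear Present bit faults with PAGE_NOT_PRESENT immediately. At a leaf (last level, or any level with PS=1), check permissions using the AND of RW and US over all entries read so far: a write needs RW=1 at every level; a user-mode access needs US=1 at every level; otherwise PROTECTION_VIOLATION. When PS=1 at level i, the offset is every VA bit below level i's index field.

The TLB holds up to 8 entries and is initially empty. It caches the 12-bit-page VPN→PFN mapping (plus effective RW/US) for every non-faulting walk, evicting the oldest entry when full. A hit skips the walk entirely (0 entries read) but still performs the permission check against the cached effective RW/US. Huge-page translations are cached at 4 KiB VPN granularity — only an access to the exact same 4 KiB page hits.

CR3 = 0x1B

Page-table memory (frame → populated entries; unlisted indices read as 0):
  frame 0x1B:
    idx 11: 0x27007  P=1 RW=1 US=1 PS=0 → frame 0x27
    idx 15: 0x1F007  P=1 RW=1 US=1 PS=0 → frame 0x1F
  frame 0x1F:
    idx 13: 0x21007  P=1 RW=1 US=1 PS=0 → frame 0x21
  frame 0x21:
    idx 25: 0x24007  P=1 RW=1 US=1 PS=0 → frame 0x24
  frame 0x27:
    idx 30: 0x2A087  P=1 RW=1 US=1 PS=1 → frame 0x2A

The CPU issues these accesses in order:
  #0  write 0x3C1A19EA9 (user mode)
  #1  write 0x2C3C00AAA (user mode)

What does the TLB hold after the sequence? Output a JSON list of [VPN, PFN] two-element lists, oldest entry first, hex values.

Walk each access:
#0 VA=0x3C1A19EA9 (w,user):
  [0] read 0x1B idx=15: raw=0x1F007 flags P=1 W=1 U=1 S=0
  [1] read 0x1F idx=13: raw=0x21007 flags P=1 W=1 U=1 S=0
  [2] read 0x21 idx=25: raw=0x24007 flags P=1 W=1 U=1 S=0
  → PA=0x24EA9  (3 entries read)
#1 VA=0x2C3C00AAA (w,user):
  [0] read 0x1B idx=11: raw=0x27007 flags P=1 W=1 U=1 S=0
  [1] read 0x27 idx=30: raw=0x2A087 flags P=1 W=1 U=1 S=1
  → PA=0x2AAAA (huge @L1)  (2 entries read)

TLB: [["0x3C1A19", "0x24"], ["0x2C3C00", "0x2A"]]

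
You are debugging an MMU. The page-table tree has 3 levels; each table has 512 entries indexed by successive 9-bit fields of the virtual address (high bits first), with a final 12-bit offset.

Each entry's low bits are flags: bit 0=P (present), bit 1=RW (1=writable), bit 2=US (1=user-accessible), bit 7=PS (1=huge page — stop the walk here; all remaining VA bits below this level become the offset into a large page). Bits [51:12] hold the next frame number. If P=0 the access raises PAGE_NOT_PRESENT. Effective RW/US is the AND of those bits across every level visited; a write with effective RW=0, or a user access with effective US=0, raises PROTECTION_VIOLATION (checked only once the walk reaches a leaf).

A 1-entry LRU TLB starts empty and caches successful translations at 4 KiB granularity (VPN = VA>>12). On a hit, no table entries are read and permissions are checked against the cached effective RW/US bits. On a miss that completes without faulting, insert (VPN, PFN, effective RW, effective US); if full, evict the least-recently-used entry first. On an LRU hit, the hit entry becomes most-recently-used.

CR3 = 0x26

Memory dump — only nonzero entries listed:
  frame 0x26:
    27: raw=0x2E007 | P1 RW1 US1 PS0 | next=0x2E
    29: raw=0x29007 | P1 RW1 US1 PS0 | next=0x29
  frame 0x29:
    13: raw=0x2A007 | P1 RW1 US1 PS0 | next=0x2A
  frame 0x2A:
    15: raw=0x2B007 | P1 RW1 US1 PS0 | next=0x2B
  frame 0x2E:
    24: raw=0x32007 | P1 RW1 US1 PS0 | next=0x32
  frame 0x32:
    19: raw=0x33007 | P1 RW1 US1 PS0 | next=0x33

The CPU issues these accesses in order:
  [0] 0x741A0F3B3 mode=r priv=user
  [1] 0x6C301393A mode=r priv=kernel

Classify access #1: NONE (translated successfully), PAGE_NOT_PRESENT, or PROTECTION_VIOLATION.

Per-access translation:
#0 VA=0x741A0F3B3 (r,user):
  L0 @0x26[29] → 0x29007  P=1,RW=1,US=1,PS=0
  L1 @0x29[13] → 0x2A007  P=1,RW=1,US=1,PS=0
  L2 @0x2A[15] → 0x2B007  P=1,RW=1,US=1,PS=0
  ⇒ phys 0x2B3B3  [3 reads]
#1 VA=0x6C301393A (r,kernel):
  L0 @0x26[27] → 0x2E007  P=1,RW=1,US=1,PS=0
  L1 @0x2E[24] → 0x32007  P=1,RW=1,US=1,PS=0
  L2 @0x32[19] → 0x33007  P=1,RW=1,US=1,PS=0
  ⇒ phys 0x3393A  [3 reads]

Access #1 fault: NONE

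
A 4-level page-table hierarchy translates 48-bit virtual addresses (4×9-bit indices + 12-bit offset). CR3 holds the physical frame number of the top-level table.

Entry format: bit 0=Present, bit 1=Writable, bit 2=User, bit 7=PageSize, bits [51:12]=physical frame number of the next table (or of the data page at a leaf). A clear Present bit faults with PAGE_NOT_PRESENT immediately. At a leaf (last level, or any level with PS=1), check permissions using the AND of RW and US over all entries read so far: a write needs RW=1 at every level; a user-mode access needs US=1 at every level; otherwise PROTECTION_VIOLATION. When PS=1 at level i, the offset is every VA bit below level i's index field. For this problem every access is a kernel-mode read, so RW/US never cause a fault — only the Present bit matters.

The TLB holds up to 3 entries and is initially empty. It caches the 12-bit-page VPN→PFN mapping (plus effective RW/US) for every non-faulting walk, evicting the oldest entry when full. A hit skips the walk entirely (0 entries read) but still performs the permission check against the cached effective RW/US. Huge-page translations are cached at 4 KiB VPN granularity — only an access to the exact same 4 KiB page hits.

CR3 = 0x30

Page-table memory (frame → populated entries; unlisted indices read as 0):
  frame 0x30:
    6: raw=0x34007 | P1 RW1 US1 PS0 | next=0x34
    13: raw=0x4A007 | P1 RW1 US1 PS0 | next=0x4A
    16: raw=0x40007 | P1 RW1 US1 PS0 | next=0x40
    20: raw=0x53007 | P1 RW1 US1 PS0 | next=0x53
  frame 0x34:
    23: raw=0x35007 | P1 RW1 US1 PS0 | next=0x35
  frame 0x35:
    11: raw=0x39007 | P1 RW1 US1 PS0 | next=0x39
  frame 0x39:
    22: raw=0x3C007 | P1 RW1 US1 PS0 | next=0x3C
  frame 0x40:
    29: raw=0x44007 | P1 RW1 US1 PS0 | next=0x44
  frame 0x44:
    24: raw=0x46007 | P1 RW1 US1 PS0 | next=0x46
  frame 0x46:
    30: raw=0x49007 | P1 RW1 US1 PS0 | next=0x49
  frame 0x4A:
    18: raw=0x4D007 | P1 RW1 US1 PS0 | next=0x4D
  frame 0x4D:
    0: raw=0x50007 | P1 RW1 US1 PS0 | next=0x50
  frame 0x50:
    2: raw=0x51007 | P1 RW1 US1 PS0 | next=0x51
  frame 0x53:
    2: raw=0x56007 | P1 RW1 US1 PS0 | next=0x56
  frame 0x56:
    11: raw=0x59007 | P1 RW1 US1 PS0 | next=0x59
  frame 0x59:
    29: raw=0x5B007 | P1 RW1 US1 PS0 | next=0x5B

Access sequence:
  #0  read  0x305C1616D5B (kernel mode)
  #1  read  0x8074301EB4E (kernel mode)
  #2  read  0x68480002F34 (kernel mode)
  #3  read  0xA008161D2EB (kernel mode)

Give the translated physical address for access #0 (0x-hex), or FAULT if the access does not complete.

Walk each access:
#0 VA=0x305C1616D5B (r,kernel):
  L0: frame=0x30 idx=6 entry=0x34007 [P=1 RW=1 US=1 PS=0]
  L1: frame=0x34 idx=23 entry=0x35007 [P=1 RW=1 US=1 PS=0]
  L2: frame=0x35 idx=11 entry=0x39007 [P=1 RW=1 US=1 PS=0]
  L3: frame=0x39 idx=22 entry=0x3C007 [P=1 RW=1 US=1 PS=0]
  → PA=0x3CD5B  (4 entries read)
#1 VA=0x8074301EB4E (r,kernel):
  L0: frame=0x30 idx=16 entry=0x40007 [P=1 RW=1 US=1 PS=0]
  L1: frame=0x40 idx=29 entry=0x44007 [P=1 RW=1 US=1 PS=0]
  L2: frame=0x44 idx=24 entry=0x46007 [P=1 RW=1 US=1 PS=0]
  L3: frame=0x46 idx=30 entry=0x49007 [P=1 RW=1 US=1 PS=0]
  → PA=0x49B4E  (4 entries read)
#2 VA=0x68480002F34 (r,kernel):
  L0: frame=0x30 idx=13 entry=0x4A007 [P=1 RW=1 US=1 PS=0]
  L1: frame=0x4A idx=18 entry=0x4D007 [P=1 RW=1 US=1 PS=0]
  L2: frame=0x4D idx=0 entry=0x50007 [P=1 RW=1 US=1 PS=0]
  L3: frame=0x50 idx=2 entry=0x51007 [P=1 RW=1 US=1 PS=0]
  → PA=0x51F34  (4 entries read)
#3 VA=0xA008161D2EB (r,kernel):
  L0: frame=0x30 idx=20 entry=0x53007 [P=1 RW=1 US=1 PS=0]
  L1: frame=0x53 idx=2 entry=0x56007 [P=1 RW=1 US=1 PS=0]
  L2: frame=0x56 idx=11 entry=0x59007 [P=1 RW=1 US=1 PS=0]
  L3: frame=0x59 idx=29 entry=0x5B007 [P=1 RW=1 US=1 PS=0]
  → PA=0x5B2EB  (4 entries read)

Access #0 PA: 0x3CD5B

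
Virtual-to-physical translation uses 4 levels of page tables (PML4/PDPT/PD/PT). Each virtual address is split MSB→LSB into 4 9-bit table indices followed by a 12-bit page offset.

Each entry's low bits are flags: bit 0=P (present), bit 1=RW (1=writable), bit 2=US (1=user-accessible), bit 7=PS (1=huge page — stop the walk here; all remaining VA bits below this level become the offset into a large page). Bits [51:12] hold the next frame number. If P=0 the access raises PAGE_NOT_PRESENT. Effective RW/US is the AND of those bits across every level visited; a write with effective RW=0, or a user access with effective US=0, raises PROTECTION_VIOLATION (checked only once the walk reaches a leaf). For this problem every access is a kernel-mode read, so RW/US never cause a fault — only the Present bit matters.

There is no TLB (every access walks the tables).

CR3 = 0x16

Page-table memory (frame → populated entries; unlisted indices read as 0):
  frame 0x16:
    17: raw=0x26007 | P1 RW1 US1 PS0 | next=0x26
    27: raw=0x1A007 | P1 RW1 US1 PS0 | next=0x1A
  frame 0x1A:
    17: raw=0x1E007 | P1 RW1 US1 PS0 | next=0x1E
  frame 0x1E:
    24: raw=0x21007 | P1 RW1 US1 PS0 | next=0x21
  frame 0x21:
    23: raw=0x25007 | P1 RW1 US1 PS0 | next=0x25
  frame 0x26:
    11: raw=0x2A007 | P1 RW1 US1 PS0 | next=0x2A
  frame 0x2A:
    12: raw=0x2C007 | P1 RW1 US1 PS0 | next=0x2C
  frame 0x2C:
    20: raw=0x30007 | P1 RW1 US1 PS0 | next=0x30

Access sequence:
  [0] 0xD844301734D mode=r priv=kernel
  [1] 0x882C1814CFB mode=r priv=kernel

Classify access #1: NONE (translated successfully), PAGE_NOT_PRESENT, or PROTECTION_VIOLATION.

Per-access translation:
#0 VA=0xD844301734D (r,kernel):
  [0] read 0x16 idx=27: raw=0x1A007 flags P=1 W=1 U=1 S=0
  [1] read 0x1A idx=17: raw=0x1E007 flags P=1 W=1 U=1 S=0
  [2] read 0x1E idx=24: raw=0x21007 flags P=1 W=1 U=1 S=0
  [3] read 0x21 idx=23: raw=0x25007 flags P=1 W=1 U=1 S=0
  → PA=0x2534D  (4 entries read)
#1 VA=0x882C1814CFB (r,kernel):
  [0] read 0x16 idx=17: raw=0x26007 flags P=1 W=1 U=1 S=0
  [1] read 0x26 idx=11: raw=0x2A007 flags P=1 W=1 U=1 S=0
  [2] read 0x2A idx=12: raw=0x2C007 flags P=1 W=1 U=1 S=0
  [3] read 0x2C idx=20: raw=0x30007 flags P=1 W=1 U=1 S=0
  → PA=0x30CFB  (4 entries read)

Access #1 fault: NONE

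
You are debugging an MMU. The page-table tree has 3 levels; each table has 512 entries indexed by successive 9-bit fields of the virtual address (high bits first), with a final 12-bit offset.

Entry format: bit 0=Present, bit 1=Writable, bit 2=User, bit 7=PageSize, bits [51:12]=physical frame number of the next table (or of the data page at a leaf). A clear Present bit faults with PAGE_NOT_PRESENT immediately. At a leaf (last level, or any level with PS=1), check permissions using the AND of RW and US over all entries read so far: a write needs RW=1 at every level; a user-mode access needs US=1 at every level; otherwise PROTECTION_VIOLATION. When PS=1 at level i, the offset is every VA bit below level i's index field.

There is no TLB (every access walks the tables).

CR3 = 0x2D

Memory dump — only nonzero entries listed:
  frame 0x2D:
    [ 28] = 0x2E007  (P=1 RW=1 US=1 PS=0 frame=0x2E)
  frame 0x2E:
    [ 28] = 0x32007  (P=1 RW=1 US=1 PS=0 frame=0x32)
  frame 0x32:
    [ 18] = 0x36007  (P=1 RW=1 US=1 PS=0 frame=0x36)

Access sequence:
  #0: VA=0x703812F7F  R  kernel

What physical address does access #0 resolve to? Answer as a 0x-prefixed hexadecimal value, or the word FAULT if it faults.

Per-access translation:
#0 VA=0x703812F7F (r,kernel):
  L0 @0x2D[28] → 0x2E007  P=1,RW=1,US=1,PS=0
  L1 @0x2E[28] → 0x32007  P=1,RW=1,US=1,PS=0
  L2 @0x32[18] → 0x36007  P=1,RW=1,US=1,PS=0
  → PA=0x36F7F  (3 entries read)

Access #0 PA: 0x36F7F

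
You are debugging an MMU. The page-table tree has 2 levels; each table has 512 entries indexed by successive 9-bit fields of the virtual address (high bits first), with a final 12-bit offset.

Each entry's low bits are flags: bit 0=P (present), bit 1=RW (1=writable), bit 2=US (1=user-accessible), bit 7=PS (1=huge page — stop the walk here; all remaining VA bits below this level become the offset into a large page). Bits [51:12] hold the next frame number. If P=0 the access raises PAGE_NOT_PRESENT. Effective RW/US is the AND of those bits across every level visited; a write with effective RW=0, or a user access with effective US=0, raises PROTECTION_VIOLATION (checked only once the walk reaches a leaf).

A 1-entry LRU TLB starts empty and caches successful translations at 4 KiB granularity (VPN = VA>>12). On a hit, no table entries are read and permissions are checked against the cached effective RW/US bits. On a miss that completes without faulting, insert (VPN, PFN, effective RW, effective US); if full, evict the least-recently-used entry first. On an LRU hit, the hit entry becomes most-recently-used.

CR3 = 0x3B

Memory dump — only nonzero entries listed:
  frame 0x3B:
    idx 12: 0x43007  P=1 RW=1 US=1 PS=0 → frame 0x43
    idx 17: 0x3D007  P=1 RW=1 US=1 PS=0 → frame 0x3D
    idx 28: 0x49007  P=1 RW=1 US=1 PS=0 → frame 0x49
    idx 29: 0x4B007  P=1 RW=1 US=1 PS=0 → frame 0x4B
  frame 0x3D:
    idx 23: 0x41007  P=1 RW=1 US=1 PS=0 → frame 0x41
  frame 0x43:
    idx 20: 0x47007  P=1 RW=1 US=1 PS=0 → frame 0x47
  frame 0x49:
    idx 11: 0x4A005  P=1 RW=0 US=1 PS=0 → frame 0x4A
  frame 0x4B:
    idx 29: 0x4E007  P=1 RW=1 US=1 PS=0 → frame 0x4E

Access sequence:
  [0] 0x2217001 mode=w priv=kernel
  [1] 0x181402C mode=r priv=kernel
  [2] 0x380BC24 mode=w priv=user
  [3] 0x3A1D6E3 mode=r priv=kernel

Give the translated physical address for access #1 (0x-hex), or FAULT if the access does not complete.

Per-access translation:
#0 VA=0x2217001 (w,kernel):
  lvl0: tbl 0x3B, slot 17 ⇒ 0x3D007 (P1/RW1/US1/PS0)
  lvl1: tbl 0x3D, slot 23 ⇒ 0x41007 (P1/RW1/US1/PS0)
  ⇒ phys 0x41001  [2 reads]
#1 VA=0x181402C (r,kernel):
  lvl0: tbl 0x3B, slot 12 ⇒ 0x43007 (P1/RW1/US1/PS0)
  lvl1: tbl 0x43, slot 20 ⇒ 0x47007 (P1/RW1/US1/PS0)
  ⇒ phys 0x4702C  [2 reads]
#2 VA=0x380BC24 (w,user):
  lvl0: tbl 0x3B, slot 28 ⇒ 0x49007 (P1/RW1/US1/PS0)
  lvl1: tbl 0x49, slot 11 ⇒ 0x4A005 (P1/RW0/US1/PS0)
  ⇒ fault: PROTECTION_VIOLATION  — 2 lookups
#3 VA=0x3A1D6E3 (r,kernel):
  lvl0: tbl 0x3B, slot 29 ⇒ 0x4B007 (P1/RW1/US1/PS0)
  lvl1: tbl 0x4B, slot 29 ⇒ 0x4E007 (P1/RW1/US1/PS0)
  ⇒ phys 0x4E6E3  [2 reads]

Access #1 PA: 0x4702C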